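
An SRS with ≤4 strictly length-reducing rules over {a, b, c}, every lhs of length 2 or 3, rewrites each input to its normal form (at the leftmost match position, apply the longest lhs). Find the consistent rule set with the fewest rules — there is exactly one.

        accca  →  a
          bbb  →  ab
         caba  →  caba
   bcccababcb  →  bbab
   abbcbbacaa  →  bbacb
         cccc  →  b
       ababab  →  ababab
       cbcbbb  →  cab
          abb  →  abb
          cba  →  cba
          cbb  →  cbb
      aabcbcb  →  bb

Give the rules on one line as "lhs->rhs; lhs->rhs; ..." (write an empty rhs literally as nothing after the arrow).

aa->b; bbb->ab; bc->; cc->a

  | accca => aaca => bca => a
  | bbb => ab
  | caba
  | bcccababcb => ccababcb => aababcb => bbabcb => bbab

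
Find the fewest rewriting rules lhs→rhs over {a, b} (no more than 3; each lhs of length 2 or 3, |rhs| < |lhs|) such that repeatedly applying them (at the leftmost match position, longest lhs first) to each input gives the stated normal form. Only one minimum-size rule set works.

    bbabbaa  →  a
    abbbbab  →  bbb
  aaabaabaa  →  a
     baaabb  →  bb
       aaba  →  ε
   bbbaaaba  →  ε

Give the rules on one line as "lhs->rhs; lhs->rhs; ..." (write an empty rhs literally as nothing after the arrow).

  | bbabbaa => bbaa => a
  | abbbbab => bbbbab => bbb
  | aaabaabaa => aabaabaa => abaabaa => baabaa => abaa => baa => a
  | baaabb => aabb => abb => bb

ab->b; ba->; bba->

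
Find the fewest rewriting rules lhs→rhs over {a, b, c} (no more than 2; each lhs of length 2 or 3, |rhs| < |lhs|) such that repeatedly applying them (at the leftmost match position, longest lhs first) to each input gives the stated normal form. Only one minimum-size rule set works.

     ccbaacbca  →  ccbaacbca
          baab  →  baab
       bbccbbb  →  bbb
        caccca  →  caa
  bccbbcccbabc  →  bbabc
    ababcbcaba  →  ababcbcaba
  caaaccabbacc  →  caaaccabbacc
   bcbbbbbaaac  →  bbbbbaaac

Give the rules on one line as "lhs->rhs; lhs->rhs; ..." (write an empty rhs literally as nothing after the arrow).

  | ccbaacbca
  | baab
  | bbccbbb => bbcbb => bbb
  | caccca => caa

cbb->b; ccc->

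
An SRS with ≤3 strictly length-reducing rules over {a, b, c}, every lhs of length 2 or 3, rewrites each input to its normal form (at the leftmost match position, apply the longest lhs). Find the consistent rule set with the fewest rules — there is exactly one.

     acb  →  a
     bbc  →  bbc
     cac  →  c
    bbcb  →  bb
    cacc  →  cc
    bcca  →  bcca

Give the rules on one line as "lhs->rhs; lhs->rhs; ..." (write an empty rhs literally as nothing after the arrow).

  | acb => a
  | bbc
  | cac => c
  | bbcb => bb

cac->c; cb->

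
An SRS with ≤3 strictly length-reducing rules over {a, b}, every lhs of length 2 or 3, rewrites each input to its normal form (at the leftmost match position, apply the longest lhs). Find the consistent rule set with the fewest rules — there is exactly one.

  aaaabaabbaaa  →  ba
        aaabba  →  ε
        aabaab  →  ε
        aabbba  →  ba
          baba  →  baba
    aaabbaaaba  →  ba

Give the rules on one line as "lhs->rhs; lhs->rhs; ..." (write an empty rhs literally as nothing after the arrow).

aa->; bb->

  | aaaabaabbaaa => aabaabbaaa => baabbaaa => bbbaaa => baaa => ba
  | aaabba => abba => aa => ε
  | aabaab => baab => bb => ε
  | aabbba => bbba => ba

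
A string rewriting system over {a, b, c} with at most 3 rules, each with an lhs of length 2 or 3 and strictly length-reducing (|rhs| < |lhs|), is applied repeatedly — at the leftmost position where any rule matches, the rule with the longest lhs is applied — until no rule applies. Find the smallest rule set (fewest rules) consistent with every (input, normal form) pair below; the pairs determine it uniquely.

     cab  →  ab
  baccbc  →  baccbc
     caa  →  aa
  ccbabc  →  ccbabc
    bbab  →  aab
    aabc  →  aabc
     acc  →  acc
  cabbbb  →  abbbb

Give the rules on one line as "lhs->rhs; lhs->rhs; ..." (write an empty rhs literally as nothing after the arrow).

  | cab => ab
  | baccbc
  | caa => aa
  | ccbabc

bba->aa; ca->a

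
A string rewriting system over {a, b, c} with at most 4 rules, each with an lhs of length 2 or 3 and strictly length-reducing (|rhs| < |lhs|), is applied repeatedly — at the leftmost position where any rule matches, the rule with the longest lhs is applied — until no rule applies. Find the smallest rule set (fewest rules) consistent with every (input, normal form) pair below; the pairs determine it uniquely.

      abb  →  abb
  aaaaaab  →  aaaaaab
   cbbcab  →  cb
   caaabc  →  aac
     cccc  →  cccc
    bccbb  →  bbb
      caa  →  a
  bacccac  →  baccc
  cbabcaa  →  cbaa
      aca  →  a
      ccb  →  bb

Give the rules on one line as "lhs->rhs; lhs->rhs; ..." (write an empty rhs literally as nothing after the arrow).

bc->c; ca->; ccb->bb

  | abb
  | aaaaaab
  | cbbcab => cbcab => ccab => cb
  | caaabc => aabc => aac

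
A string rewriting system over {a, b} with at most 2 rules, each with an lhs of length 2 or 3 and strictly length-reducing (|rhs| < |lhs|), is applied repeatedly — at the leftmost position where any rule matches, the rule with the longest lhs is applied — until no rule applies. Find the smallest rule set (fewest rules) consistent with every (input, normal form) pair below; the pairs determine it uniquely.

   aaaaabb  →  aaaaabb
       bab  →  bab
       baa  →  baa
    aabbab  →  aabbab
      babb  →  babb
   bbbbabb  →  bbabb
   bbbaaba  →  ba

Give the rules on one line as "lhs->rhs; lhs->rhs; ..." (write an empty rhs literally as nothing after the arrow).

  | aaaaabb
  | bab
  | baa
  | aabbab

aba->; bbb->b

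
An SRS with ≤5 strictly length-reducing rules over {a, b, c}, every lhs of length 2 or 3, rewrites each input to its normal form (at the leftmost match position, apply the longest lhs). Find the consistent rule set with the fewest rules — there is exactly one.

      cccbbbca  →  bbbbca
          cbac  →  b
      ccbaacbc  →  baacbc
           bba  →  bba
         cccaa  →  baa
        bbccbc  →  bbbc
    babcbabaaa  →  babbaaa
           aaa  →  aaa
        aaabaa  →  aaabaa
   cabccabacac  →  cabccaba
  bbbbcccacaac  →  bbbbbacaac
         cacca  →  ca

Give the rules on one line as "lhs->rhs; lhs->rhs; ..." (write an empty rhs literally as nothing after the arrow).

cac->; cba->cc; ccb->b; ccc->b

  | cccbbbca => bbbbca
  | cbac => ccc => b
  | ccbaacbc => baacbc
  | bba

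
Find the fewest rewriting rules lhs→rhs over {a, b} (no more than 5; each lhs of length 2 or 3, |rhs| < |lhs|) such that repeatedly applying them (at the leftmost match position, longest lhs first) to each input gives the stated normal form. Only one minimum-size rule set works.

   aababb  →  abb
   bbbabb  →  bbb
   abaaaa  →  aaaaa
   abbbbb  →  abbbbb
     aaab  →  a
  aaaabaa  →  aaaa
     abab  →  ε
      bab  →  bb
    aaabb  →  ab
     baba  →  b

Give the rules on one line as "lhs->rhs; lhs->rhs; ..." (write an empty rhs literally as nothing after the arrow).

aab->; aba->aa; ba->b; bba->ba

  | aababb => abb
  | bbbabb => bbabb => babb => bbb
  | abaaaa => aaaaa
  | abbbbb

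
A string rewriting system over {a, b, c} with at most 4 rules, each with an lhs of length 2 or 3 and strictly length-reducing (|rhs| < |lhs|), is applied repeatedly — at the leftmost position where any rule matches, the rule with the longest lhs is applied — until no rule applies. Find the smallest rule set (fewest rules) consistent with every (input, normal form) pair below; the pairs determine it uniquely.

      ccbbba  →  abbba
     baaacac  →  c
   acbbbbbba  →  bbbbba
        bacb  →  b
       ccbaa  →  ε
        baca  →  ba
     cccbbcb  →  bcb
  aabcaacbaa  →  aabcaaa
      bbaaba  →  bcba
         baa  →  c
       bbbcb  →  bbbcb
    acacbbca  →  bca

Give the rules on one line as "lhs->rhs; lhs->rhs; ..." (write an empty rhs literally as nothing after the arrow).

  | ccbbba => abbba
  | baaacac => cacac => cac => c
  | acbbbbbba => bbbbba
  | bacb => b

ac->; acb->; baa->c; cc->a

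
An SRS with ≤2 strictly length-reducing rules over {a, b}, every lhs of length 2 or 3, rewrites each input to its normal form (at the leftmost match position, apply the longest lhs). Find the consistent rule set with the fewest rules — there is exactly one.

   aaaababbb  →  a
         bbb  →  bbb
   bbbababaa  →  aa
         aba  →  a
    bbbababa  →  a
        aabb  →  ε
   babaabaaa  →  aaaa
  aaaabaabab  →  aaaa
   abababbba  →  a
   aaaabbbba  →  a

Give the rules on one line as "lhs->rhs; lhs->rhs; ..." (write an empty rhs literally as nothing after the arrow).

ab->; ba->a

  | aaaababbb => aaaabbb => aaabb => aab => a
  | bbb
  | bbbababaa => bbababaa => bababaa => ababaa => abaa => aa
  | aba => a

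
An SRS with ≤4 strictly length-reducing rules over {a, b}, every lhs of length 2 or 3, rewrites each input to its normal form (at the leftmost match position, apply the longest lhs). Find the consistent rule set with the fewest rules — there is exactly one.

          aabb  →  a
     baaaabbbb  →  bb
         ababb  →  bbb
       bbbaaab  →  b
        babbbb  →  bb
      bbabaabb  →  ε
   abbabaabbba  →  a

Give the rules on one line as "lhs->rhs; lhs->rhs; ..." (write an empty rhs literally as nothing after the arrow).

aaa->; aba->b; abb->; ba->a

  | aabb => a
  | baaaabbbb => aaaabbbb => abbbb => bb
  | ababb => bbb
  | bbbaaab => bbaaab => baaab => aaab => b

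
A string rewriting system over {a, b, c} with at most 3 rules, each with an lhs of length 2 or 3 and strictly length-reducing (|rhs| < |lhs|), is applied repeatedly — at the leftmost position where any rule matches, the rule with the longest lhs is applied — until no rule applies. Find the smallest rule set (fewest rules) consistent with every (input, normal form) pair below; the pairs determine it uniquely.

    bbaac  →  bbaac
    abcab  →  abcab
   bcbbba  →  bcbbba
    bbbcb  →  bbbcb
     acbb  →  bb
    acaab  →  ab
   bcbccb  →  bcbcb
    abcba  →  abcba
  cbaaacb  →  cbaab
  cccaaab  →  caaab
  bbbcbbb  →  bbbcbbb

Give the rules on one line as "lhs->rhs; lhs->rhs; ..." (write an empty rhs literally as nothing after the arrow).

aca->; acb->b; cc->c

  | bbaac
  | abcab
  | bcbbba
  | bbbcb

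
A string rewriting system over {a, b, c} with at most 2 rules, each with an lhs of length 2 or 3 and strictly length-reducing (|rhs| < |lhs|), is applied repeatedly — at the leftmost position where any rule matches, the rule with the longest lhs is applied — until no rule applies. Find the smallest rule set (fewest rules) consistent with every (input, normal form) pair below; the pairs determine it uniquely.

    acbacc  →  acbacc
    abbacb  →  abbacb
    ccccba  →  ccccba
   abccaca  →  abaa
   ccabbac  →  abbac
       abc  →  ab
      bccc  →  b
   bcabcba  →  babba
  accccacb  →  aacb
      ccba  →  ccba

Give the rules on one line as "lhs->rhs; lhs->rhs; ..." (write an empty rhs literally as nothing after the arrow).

  | acbacc
  | abbacb
  | ccccba
  | abccaca => abcaca => abaca => abaa

bc->b; ca->a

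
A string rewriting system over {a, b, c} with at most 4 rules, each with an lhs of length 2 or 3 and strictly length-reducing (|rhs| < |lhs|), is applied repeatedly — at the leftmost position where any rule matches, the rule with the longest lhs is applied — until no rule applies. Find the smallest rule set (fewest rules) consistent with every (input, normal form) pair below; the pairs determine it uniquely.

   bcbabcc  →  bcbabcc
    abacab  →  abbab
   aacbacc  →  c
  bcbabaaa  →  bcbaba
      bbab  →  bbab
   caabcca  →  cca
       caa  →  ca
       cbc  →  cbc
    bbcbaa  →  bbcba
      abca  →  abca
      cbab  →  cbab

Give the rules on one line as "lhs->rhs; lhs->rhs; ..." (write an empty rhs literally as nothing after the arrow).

  | bcbabcc
  | abacab => abbab
  | aacbacc => acbacc => bbacc => bbbc => c
  | bcbabaaa => bcbabaa => bcbaba

aa->a; ac->b; bbb->; cab->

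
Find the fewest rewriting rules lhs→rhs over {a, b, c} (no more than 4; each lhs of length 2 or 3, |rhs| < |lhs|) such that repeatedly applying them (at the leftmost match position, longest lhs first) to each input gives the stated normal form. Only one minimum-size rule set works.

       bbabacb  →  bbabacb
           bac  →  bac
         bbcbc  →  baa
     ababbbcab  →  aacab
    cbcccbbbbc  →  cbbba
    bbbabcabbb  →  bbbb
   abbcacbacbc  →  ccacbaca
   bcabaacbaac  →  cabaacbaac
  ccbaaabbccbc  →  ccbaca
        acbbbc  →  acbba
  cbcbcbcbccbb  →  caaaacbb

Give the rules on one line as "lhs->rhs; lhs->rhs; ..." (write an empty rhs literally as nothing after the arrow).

abb->c; acc->; bc->a; bca->ca

  | bbabacb
  | bac
  | bbcbc => babc => baa
  | ababbbcab => abcbcab => aabcab => aacab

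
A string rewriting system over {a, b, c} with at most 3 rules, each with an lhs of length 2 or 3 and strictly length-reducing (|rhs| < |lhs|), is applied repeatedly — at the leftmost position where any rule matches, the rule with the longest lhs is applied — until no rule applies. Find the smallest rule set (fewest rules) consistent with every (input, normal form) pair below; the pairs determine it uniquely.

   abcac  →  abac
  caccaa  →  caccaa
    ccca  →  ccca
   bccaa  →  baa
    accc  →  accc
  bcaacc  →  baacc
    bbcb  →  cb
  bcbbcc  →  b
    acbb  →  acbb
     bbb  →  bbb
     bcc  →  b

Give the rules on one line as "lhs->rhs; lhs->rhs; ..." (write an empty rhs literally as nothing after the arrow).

  | abcac => abac
  | caccaa
  | ccca
  | bccaa => bcaa => baa

bbc->c; bc->b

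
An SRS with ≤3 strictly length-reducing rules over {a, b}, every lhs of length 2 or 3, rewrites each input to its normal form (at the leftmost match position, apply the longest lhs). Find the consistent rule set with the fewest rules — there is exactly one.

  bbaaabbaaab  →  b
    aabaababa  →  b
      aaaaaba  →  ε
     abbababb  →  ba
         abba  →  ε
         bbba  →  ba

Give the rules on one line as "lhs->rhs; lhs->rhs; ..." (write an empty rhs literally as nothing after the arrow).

  | bbaaabbaaab => baaabbaaab => babbaaab => babaaab => baaaab => baab => bb => b
  | aabaababa => baababa => bbaba => baba => baa => b
  | aaaaaba => aaaba => aba => aa => ε
  | abbababb => abababb => aababb => babb => bab => ba

aa->; ab->a; bb->b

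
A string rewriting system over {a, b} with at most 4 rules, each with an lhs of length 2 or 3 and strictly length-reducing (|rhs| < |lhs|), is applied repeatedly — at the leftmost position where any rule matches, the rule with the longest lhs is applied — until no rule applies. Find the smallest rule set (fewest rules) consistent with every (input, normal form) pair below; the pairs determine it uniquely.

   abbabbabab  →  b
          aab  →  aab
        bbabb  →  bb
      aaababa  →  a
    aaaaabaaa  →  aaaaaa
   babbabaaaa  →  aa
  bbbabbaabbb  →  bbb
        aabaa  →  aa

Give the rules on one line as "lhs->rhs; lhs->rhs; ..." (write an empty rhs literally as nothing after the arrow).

  | abbabbabab => abbabab => abab => b
  | aab
  | bbabb => bb
  | aaababa => aaba => a

aba->; abb->; baa->a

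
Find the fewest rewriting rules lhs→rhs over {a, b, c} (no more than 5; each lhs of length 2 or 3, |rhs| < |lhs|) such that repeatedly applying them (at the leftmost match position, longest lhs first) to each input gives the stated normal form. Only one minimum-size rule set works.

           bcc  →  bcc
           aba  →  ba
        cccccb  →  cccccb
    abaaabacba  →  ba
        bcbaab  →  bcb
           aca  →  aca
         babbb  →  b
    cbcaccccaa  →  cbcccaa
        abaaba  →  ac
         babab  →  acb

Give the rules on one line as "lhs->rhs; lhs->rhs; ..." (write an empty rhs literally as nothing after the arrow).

ab->b; acc->; bb->b; bba->ac

  | bcc
  | aba => ba
  | cccccb
  | abaaabacba => baaabacba => baabacba => babacba => bbacba => accba => ba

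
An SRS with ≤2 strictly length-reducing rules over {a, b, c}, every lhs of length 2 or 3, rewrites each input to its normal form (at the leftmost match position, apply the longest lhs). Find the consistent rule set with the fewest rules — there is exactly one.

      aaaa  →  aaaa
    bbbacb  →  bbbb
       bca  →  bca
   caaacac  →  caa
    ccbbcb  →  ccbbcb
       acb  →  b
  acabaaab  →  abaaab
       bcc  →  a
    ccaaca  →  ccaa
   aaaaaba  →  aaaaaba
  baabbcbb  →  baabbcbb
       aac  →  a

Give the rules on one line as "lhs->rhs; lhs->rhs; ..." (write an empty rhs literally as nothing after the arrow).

  | aaaa
  | bbbacb => bbbb
  | bca
  | caaacac => caaac => caa

ac->; bcc->a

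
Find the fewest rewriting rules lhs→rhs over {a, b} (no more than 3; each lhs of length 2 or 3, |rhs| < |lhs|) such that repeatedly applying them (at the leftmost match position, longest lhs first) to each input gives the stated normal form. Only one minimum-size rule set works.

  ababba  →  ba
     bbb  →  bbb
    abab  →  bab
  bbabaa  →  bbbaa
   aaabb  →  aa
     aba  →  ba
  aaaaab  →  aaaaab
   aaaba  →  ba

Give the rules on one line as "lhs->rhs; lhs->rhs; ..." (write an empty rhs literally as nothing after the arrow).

  | ababba => babba => ba
  | bbb
  | abab => bab
  | bbabaa => bbbaa

aba->ba; abb->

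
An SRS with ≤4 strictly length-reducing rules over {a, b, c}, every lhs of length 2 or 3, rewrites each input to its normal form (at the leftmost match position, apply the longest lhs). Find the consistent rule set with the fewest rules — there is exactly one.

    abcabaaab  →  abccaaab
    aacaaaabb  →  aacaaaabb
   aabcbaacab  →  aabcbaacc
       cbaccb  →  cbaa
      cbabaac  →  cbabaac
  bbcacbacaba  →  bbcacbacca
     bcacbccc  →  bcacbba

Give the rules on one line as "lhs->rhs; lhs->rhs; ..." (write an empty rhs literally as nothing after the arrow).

  | abcabaaab => abccaaab
  | aacaaaabb
  | aabcbaacab => aabcbaacc
  | cbaccb => cbaa

cab->cc; ccb->a; ccc->ba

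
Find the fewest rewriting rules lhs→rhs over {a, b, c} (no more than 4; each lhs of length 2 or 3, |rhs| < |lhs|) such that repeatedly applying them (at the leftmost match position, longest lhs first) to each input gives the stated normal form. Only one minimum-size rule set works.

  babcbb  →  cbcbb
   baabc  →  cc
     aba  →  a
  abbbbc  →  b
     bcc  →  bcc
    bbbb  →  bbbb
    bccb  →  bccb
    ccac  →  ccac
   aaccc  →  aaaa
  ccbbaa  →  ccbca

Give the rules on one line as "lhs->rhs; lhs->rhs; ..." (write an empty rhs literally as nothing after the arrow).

ab->; ba->c; bbc->; ccc->aa

  | babcbb => cbcbb
  | baabc => cabc => cc
  | aba => a
  | abbbbc => bbbc => b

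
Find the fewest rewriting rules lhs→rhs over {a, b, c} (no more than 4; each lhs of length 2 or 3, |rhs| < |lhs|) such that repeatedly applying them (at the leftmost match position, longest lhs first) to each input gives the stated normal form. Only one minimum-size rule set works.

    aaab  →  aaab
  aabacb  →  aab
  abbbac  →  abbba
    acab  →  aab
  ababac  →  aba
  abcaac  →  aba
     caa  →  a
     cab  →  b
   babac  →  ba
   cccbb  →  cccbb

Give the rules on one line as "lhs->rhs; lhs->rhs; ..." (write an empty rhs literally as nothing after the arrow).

ac->a; bab->b; ca->

  | aaab
  | aabacb => aabab => aab
  | abbbac => abbba
  | acab => aab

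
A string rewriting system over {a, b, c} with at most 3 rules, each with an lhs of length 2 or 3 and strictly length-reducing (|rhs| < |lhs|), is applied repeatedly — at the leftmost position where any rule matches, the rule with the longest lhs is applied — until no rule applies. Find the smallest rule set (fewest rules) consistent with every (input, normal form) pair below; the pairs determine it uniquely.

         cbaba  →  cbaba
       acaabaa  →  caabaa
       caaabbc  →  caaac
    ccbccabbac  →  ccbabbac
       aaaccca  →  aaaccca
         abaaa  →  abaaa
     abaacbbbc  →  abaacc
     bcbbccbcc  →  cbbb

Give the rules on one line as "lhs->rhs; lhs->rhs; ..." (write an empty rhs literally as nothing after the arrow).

  | cbaba
  | acaabaa => caabaa
  | caaabbc => caaabc => caaac
  | ccbccabbac => ccbabbac

aca->ca; bc->c; bcc->b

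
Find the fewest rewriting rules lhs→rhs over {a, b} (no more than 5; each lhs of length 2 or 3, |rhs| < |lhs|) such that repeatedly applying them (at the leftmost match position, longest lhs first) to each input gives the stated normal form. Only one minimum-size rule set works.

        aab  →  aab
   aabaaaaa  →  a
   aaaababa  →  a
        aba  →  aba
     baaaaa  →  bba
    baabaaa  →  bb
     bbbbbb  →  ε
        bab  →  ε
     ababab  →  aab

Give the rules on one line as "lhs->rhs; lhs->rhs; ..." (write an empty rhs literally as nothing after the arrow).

aaa->bb; baa->a; bab->; bbb->

  | aab
  | aabaaaaa => aaaaaa => bbaaa => baa => a
  | aaaababa => bbababa => baba => a
  | aba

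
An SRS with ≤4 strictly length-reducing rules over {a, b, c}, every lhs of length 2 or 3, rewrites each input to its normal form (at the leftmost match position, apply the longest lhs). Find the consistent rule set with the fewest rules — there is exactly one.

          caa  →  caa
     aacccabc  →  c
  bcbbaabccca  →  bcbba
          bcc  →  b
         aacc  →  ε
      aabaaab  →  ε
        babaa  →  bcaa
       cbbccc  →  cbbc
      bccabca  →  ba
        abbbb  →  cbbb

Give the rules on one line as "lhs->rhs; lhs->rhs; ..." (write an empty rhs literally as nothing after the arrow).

  | caa
  | aacccabc => acccabc => cccabc => cabc => ccc => c
  | bcbbaabccca => bcbbacccca => bcbbcccca => bcbbcca => bcbba
  | bcc => b

ab->c; ac->c; cc->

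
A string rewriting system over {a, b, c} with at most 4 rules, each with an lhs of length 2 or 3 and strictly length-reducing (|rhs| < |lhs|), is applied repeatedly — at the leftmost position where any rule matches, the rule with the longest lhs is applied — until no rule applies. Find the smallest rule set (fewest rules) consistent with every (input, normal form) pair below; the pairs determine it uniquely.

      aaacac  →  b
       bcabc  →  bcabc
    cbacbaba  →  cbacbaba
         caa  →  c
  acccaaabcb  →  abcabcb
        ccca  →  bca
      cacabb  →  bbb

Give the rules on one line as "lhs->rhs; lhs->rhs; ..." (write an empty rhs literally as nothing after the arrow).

  | aaacac => acac => cc => b
  | bcabc
  | cbacbaba
  | caa => c

aa->; aca->c; cc->b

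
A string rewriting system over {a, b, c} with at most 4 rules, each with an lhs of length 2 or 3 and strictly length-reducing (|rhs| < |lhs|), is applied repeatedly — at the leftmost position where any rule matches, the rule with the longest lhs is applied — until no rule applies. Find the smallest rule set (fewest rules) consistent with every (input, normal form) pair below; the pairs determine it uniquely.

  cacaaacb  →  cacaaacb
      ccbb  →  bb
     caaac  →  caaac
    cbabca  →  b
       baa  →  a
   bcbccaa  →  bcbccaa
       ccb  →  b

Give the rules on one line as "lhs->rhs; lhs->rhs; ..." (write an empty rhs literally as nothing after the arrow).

ba->; bca->cb; ccb->b

  | cacaaacb
  | ccbb => bb
  | caaac
  | cbabca => cbca => ccb => b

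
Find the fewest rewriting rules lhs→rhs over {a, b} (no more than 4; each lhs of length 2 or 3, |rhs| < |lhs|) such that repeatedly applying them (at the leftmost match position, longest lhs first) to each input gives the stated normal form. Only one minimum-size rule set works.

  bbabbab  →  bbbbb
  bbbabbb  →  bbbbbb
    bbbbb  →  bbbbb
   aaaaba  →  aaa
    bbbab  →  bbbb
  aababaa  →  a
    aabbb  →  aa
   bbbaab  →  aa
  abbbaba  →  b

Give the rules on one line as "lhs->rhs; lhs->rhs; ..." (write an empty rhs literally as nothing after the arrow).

ab->a; aba->; ba->b; baa->aa

  | bbabbab => bbbbab => bbbbb
  | bbbabbb => bbbbbb
  | bbbbb
  | aaaaba => aaa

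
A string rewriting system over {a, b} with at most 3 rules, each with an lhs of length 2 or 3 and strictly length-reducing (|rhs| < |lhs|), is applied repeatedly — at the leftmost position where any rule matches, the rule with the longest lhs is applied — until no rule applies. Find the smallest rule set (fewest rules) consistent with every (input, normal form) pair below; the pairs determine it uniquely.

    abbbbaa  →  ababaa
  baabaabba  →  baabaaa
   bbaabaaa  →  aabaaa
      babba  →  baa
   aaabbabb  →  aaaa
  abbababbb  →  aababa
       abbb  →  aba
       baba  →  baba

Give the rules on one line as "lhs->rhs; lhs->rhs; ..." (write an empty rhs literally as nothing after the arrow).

  | abbbbaa => ababaa
  | baabaabba => baabaaa
  | bbaabaaa => aabaaa
  | babba => baa

bb->; bbb->ba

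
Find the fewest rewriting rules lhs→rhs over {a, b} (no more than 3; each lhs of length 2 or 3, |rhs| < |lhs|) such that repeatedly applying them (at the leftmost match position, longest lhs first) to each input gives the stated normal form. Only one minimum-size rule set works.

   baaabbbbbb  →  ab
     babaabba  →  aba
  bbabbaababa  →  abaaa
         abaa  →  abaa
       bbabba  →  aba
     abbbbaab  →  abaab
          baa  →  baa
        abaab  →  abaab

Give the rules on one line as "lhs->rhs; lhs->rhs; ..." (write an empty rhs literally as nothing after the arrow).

  | baaabbbbbb => baabbbbb => babbbb => bbb => ab
  | babaabba => aabba => aba
  | bbabbaababa => aabbaababa => abaababa => abaaa
  | abaa

abb->b; bab->; bb->a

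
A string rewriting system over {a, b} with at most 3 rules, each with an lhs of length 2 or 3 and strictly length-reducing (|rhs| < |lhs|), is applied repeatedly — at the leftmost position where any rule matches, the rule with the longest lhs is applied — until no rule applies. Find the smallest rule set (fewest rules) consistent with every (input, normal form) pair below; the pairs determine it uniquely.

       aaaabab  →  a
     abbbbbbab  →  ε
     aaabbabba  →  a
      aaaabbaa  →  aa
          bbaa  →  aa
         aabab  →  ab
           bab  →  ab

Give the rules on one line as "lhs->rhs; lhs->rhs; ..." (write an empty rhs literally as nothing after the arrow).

aab->; ba->a

  | aaaabab => aaab => a
  | abbbbbbab => abbbbbab => abbbbab => abbbab => abbab => abab => aab => ε
  | aaabbabba => ababba => aabba => ba => a
  | aaaabbaa => aabaa => aa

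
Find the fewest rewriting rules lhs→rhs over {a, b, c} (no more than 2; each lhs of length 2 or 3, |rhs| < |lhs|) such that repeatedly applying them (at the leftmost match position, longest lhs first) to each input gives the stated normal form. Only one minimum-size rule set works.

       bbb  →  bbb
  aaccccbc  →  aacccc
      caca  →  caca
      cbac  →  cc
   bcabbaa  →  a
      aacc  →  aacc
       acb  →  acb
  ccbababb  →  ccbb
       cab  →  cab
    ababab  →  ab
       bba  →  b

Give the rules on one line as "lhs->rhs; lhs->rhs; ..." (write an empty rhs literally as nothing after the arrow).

  | bbb
  | aaccccbc => aacccc
  | caca
  | cbac => cc

ba->; bc->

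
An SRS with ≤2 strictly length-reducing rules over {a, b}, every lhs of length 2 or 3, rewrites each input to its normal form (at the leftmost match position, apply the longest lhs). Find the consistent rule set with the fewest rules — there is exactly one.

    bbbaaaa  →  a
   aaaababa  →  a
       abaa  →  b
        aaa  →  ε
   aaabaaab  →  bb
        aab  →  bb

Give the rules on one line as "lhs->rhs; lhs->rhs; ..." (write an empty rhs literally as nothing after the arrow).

aa->b; ba->

  | bbbaaaa => bbaaa => baa => a
  | aaaababa => baababa => ababa => aba => a
  | abaa => aa => b
  | aaa => ba => ε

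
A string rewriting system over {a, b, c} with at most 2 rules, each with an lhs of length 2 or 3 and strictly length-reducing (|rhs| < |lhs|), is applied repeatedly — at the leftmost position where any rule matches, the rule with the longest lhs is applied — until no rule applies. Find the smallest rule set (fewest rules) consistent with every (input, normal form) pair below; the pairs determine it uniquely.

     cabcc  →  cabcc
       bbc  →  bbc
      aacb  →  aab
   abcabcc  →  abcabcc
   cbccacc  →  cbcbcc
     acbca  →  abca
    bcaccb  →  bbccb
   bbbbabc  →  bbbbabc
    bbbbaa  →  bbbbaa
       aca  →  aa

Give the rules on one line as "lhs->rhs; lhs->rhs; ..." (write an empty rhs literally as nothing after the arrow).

  | cabcc
  | bbc
  | aacb => aab
  | abcabcc

ac->a; cac->bc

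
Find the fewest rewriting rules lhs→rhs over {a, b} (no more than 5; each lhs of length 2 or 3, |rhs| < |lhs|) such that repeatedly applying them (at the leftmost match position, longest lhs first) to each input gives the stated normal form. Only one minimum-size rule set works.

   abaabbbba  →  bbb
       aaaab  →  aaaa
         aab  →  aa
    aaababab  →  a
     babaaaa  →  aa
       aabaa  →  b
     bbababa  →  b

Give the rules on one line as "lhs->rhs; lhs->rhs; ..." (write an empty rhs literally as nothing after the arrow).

  | abaabbbba => babbbba => bbbba => bbb
  | aaaab => aaaa
  | aab => aa
  | aaababab => aabbab => aabab => abb => ab => a

ab->a; aba->b; ba->; baa->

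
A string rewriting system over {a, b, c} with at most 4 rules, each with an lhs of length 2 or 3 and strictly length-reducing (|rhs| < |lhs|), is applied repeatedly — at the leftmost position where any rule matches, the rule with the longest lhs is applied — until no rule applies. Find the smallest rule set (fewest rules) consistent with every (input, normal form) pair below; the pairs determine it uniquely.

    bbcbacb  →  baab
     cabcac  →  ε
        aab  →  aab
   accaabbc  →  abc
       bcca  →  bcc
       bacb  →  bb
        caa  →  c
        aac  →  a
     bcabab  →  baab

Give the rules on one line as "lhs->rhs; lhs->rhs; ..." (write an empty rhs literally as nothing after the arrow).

  | bbcbacb => baaacb => baab
  | cabcac => acac => ac => ε
  | aab
  | accaabbc => caabbc => cabbc => abc

ac->; bcb->aa; ca->c; cab->a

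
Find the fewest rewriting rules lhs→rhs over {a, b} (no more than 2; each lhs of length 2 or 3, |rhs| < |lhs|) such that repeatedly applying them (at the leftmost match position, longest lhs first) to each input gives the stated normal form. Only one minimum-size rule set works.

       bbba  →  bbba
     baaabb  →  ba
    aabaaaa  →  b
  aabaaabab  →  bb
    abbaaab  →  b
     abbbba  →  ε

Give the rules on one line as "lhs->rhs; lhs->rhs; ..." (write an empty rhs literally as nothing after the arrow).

aa->; ab->a

  | bbba
  | baaabb => babb => bab => ba
  | aabaaaa => baaaa => baa => b
  | aabaaabab => baaabab => babab => baab => bb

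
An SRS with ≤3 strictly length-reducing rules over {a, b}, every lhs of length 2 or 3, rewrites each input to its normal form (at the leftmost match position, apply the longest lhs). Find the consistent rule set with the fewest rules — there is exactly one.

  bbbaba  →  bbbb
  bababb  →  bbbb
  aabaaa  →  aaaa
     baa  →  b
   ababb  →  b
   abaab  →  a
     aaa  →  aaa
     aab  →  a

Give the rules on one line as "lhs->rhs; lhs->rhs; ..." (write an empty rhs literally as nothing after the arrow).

ab->; ba->b

  | bbbaba => bbbba => bbbb
  | bababb => bbabb => bbbb
  | aabaaa => aaaa
  | baa => ba => b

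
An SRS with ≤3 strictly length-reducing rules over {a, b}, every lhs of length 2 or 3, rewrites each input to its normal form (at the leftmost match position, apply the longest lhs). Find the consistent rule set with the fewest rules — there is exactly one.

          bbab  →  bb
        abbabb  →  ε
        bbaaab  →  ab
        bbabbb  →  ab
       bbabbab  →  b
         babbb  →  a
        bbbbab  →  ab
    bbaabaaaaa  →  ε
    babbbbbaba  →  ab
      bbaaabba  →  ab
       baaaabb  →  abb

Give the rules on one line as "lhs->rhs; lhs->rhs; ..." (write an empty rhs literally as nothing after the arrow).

aa->; ba->; bbb->a

  | bbab => bb
  | abbabb => abbb => aa => ε
  | bbaaab => baab => ab
  | bbabbb => bbbb => ab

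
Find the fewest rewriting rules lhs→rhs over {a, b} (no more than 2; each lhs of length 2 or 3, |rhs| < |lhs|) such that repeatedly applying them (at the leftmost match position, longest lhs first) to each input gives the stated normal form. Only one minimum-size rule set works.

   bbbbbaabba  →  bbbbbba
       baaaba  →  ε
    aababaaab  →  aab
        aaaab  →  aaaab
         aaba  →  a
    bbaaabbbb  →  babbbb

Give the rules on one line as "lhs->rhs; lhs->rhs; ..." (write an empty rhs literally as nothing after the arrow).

  | bbbbbaabba => bbbbbba
  | baaaba => aba => ε
  | aababaaab => abaaab => aab
  | aaaab

aba->; baa->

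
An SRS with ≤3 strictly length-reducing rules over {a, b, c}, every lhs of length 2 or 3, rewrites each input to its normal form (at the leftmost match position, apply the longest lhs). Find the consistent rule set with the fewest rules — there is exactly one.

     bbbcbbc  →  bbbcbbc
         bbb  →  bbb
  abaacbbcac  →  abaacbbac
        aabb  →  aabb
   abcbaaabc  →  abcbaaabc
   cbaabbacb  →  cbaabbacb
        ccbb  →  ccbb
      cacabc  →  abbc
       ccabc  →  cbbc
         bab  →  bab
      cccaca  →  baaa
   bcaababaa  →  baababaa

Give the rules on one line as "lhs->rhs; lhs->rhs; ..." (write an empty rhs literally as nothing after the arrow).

  | bbbcbbc
  | bbb
  | abaacbbcac => abaacbbac
  | aabb

ca->a; cab->bb; ccc->ba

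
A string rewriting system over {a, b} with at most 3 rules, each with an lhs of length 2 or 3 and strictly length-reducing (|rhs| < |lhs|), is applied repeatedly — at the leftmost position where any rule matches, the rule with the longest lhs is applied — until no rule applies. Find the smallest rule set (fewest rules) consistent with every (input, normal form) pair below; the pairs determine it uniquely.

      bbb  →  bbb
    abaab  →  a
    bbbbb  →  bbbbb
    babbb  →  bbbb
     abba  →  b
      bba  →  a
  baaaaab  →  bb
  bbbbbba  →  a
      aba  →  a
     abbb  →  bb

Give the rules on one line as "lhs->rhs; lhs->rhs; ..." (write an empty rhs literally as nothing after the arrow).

ab->; ba->b; bba->a

  | bbb
  | abaab => aab => a
  | bbbbb
  | babbb => bbbb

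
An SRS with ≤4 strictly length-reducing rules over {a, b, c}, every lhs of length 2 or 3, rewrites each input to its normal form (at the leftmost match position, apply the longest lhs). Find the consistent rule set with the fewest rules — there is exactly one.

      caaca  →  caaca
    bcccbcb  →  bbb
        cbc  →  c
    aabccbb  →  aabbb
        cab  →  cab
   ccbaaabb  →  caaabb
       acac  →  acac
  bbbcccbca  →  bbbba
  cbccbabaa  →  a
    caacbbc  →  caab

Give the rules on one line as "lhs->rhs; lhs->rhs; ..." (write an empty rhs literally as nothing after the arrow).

  | caaca
  | bcccbcb => bccbcb => bcbcb => bbcb => bbb
  | cbc => c
  | aabccbb => aabcbb => aabbb

aba->b; bc->b; cb->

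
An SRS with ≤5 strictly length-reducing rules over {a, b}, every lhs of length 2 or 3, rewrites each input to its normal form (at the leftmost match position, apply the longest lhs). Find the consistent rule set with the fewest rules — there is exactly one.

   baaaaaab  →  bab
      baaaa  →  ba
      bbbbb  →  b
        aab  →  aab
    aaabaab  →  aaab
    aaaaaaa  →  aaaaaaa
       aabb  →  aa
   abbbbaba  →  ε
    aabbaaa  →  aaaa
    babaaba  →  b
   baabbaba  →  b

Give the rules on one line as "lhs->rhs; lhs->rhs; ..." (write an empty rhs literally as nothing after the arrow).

aba->; baa->ba; bb->; bba->

  | baaaaaab => baaaaab => baaaab => baaab => baab => bab
  | baaaa => baaa => baa => ba
  | bbbbb => bbb => b
  | aab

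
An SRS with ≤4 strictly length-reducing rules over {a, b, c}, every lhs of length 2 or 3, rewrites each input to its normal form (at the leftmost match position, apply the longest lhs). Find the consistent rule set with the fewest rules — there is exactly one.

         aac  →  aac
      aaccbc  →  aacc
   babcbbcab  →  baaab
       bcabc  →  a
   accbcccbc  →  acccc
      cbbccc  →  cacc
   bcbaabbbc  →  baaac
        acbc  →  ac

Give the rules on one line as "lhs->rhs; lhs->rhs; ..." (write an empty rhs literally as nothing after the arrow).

bbb->a; bbc->a; bc->

  | aac
  | aaccbc => aacc
  | babcbbcab => babbcab => baaab
  | bcabc => abc => a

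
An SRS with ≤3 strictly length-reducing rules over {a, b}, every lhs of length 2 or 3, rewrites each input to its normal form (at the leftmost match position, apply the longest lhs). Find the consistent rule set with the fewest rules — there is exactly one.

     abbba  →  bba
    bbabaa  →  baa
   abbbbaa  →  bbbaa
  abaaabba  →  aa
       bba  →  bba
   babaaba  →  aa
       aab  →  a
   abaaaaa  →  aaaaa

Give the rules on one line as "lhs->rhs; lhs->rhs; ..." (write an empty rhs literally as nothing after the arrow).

ab->; bab->

  | abbba => bba
  | bbabaa => baa
  | abbbbaa => bbbaa
  | abaaabba => aaabba => aaba => aa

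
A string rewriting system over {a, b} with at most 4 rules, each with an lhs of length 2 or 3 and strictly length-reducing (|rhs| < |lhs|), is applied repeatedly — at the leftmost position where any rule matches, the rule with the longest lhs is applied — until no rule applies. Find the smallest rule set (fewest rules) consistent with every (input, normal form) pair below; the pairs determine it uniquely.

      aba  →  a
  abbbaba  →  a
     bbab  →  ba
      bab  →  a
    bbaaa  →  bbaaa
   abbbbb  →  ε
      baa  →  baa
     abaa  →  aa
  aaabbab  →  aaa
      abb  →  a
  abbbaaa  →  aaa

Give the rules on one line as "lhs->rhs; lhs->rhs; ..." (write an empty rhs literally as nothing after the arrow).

ab->; abb->a; bab->a

  | aba => a
  | abbbaba => ababa => aba => a
  | bbab => ba
  | bab => a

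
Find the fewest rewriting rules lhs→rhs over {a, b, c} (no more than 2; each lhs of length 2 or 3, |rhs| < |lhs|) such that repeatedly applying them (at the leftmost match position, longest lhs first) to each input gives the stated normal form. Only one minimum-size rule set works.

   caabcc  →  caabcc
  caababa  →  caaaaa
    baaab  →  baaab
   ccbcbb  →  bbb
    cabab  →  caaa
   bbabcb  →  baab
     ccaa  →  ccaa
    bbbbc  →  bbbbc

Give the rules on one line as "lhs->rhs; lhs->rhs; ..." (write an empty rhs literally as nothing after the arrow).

  | caabcc
  | caababa => caaaaa
  | baaab
  | ccbcbb => cbcbb => bcbb => bbb

bab->aa; cb->b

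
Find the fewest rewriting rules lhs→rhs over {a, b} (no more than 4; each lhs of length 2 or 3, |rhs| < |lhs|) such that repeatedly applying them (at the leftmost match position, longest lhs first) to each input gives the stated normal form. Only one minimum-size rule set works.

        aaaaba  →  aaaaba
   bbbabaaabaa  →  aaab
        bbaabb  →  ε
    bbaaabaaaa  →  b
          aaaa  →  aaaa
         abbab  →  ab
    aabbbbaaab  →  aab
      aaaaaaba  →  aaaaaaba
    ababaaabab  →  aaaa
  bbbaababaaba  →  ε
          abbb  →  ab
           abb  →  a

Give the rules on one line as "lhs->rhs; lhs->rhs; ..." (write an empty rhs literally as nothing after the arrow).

  | aaaaba
  | bbbabaaabaa => babaaabaa => aaabaa => aaab
  | bbaabb => bbabb => bbbb => bb => ε
  | bbaaabaaaa => bbaabaaaa => bbabaaaa => bbbaaaa => baaaa => baa => b

baa->b; bab->; bb->; bba->bb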